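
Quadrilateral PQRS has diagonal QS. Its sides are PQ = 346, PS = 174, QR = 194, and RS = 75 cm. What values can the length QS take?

From triangle PQS: |346 − 174| < QS < 346 + 174, i.e. 172 < QS < 520.
From triangle RQS: 119 < QS < 269.
Both must hold, so QS lies in the intersection.

172 < QS < 269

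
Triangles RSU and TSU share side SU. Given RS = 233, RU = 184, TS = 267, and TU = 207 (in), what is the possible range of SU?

60 < SU < 417

From triangle RSU: |233 − 184| < SU < 233 + 184, i.e. 49 < SU < 417.
From triangle TSU: 60 < SU < 474.
Both must hold, so SU lies in the intersection.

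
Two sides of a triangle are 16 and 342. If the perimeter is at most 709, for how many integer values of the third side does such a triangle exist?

25

Triangle inequality: 326 < x < 358. Perimeter ≤ 709 gives x ≤ 709 − 16 − 342 = 351.
So 326 < x ≤ 351; integers 327 through 351: 25 values.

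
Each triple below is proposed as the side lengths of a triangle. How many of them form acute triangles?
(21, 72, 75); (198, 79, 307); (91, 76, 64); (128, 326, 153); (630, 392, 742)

1

(21,72,75): 21²+72² = 5625 = 75² → right
(198,79,307): 79+198 ≤ 307, not a triangle
(91,76,64): 64²+76² = 9872 > 8281 = 91² → acute
(128,326,153): 128+153 ≤ 326, not a triangle
(630,392,742): 392²+630² = 550564 = 742² → right
1 of the 5 is acute.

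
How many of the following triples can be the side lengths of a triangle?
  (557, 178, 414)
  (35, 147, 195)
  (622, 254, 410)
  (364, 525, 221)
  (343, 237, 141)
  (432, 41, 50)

4

(178,414,557): 178+414 > 557 → valid
(35,147,195): 35+147 ≤ 195 → not valid
(254,410,622): 254+410 > 622 → valid
(221,364,525): 221+364 > 525 → valid
(141,237,343): 141+237 > 343 → valid
(41,50,432): 41+50 ≤ 432 → not valid
4 of the 6 triples form a triangle.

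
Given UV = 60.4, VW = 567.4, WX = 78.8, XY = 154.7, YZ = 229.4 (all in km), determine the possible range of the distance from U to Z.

44.1 ≤ UZ ≤ 1090.7 km

The maximum is all hops collinear in one direction: 60.4 + 567.4 + 78.8 + 154.7 + 229.4 = 1090.7.
The longest hop is 567.4; the others sum to 523.3. Folding the others back against it leaves at least 567.4 − 523.3 = 44.1.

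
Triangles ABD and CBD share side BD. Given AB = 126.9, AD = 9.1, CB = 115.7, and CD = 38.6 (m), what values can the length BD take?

117.8 < BD < 136.0

From triangle ABD: |126.9 − 9.1| < BD < 126.9 + 9.1, i.e. 117.8 < BD < 136.0.
From triangle CBD: 77.1 < BD < 154.3.
Both must hold, so BD lies in the intersection.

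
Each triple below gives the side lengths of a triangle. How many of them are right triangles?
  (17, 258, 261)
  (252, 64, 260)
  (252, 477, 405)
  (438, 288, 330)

(17,258,261): 17²+258² = 66853 < 68121 = 261² → obtuse
(252,64,260): 64²+252² = 67600 = 260² → right
(252,477,405): 252²+405² = 227529 = 477² → right
(438,288,330): 288²+330² = 191844 = 438² → right
3 of the 4 are right.

3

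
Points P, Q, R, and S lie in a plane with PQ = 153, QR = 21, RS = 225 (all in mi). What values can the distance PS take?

The maximum is all hops collinear in one direction: 153 + 21 + 225 = 399.
The longest hop is 225; the others sum to 174. Folding the others back against it leaves at least 225 − 174 = 51.

51 ≤ PS ≤ 399 mi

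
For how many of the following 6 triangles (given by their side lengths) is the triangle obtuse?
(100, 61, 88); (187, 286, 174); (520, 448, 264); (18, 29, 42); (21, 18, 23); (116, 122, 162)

2

(100,61,88): 61²+88² = 11465 > 10000 = 100² → acute
(187,286,174): 174²+187² = 65245 < 81796 = 286² → obtuse
(520,448,264): 264²+448² = 270400 = 520² → right
(18,29,42): 18²+29² = 1165 < 1764 = 42² → obtuse
(21,18,23): 18²+21² = 765 > 529 = 23² → acute
(116,122,162): 116²+122² = 28340 > 26244 = 162² → acute
2 of the 6 are obtuse.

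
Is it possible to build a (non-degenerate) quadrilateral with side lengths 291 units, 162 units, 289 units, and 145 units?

Yes

A quadrilateral exists iff every side is shorter than the sum of the others — equivalently, the longest side is less than the sum of the rest.
Longest side 291 < 596 (sum of the remaining 3), so yes.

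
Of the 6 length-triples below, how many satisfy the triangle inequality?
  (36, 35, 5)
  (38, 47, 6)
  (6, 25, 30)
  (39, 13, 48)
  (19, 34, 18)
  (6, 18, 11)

4

(5,35,36): 5+35 > 36 → valid
(6,38,47): 6+38 ≤ 47 → not valid
(6,25,30): 6+25 > 30 → valid
(13,39,48): 13+39 > 48 → valid
(18,19,34): 18+19 > 34 → valid
(6,11,18): 6+11 ≤ 18 → not valid
4 of the 6 triples form a triangle.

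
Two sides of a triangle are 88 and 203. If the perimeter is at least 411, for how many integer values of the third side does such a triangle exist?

171

Triangle inequality: 115 < x < 291. Perimeter ≥ 411 gives x ≥ 411 − 88 − 203 = 120.
So 120 ≤ x < 291; integers 120 through 290: 171 values.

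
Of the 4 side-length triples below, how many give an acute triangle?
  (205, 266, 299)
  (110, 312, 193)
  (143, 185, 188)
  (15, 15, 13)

(205,266,299): 205²+266² = 112781 > 89401 = 299² → acute
(110,312,193): 110+193 ≤ 312, not a triangle
(143,185,188): 143²+185² = 54674 > 35344 = 188² → acute
(15,15,13): 13²+15² = 394 > 225 = 15² → acute
3 of the 4 are acute.

3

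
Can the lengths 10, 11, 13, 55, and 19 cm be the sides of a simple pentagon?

For a pentagon, each side must be shorter than the sum of the others.
Here the longest side is 55, but the remaining 4 sides sum to only 53.

No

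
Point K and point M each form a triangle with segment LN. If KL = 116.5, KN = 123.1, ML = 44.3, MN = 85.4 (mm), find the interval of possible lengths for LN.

From triangle KLN: |116.5 − 123.1| < LN < 116.5 + 123.1, i.e. 6.6 < LN < 239.6.
From triangle MLN: 41.1 < LN < 129.7.
Both must hold, so LN lies in the intersection.

41.1 < LN < 129.7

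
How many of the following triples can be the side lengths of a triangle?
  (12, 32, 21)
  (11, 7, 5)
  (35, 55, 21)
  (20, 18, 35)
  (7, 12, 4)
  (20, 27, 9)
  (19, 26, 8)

6

(12,21,32): 12+21 > 32 → valid
(5,7,11): 5+7 > 11 → valid
(21,35,55): 21+35 > 55 → valid
(18,20,35): 18+20 > 35 → valid
(4,7,12): 4+7 ≤ 12 → not valid
(9,20,27): 9+20 > 27 → valid
(8,19,26): 8+19 > 26 → valid
6 of the 7 triples form a triangle.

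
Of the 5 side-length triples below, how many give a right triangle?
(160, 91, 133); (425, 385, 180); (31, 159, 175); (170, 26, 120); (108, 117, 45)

2

(160,91,133): 91²+133² = 25970 > 25600 = 160² → acute
(425,385,180): 180²+385² = 180625 = 425² → right
(31,159,175): 31²+159² = 26242 < 30625 = 175² → obtuse
(170,26,120): 26+120 ≤ 170, not a triangle
(108,117,45): 45²+108² = 13689 = 117² → right
2 of the 5 are right.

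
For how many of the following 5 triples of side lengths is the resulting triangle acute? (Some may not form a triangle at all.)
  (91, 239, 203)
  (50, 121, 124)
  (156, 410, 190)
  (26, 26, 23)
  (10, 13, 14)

(91,239,203): 91²+203² = 49490 < 57121 = 239² → obtuse
(50,121,124): 50²+121² = 17141 > 15376 = 124² → acute
(156,410,190): 156+190 ≤ 410, not a triangle
(26,26,23): 23²+26² = 1205 > 676 = 26² → acute
(10,13,14): 10²+13² = 269 > 196 = 14² → acute
3 of the 5 are acute.

3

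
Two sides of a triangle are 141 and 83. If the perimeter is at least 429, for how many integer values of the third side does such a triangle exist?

19

Triangle inequality: 58 < x < 224. Perimeter ≥ 429 gives x ≥ 429 − 141 − 83 = 205.
So 205 ≤ x < 224; integers 205 through 223: 19 values.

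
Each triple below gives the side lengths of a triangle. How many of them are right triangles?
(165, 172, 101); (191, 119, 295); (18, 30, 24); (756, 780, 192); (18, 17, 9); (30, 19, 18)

(165,172,101): 101²+165² = 37426 > 29584 = 172² → acute
(191,119,295): 119²+191² = 50642 < 87025 = 295² → obtuse
(18,30,24): 18²+24² = 900 = 30² → right
(756,780,192): 192²+756² = 608400 = 780² → right
(18,17,9): 9²+17² = 370 > 324 = 18² → acute
(30,19,18): 18²+19² = 685 < 900 = 30² → obtuse
2 of the 6 are right.

2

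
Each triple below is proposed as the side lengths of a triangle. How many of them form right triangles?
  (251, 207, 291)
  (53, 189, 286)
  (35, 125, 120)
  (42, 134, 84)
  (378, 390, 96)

2

(251,207,291): 207²+251² = 105850 > 84681 = 291² → acute
(53,189,286): 53+189 ≤ 286, not a triangle
(35,125,120): 35²+120² = 15625 = 125² → right
(42,134,84): 42+84 ≤ 134, not a triangle
(378,390,96): 96²+378² = 152100 = 390² → right
2 of the 5 are right.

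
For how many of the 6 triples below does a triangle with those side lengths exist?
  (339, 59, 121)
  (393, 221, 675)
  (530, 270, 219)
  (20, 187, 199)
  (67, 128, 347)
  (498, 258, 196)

(59,121,339): 59+121 ≤ 339 → not valid
(221,393,675): 221+393 ≤ 675 → not valid
(219,270,530): 219+270 ≤ 530 → not valid
(20,187,199): 20+187 > 199 → valid
(67,128,347): 67+128 ≤ 347 → not valid
(196,258,498): 196+258 ≤ 498 → not valid
1 of the 6 triples forms a triangle.

1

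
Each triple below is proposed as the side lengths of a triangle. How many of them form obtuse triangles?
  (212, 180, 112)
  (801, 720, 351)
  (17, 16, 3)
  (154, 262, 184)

(212,180,112): 112²+180² = 44944 = 212² → right
(801,720,351): 351²+720² = 641601 = 801² → right
(17,16,3): 3²+16² = 265 < 289 = 17² → obtuse
(154,262,184): 154²+184² = 57572 < 68644 = 262² → obtuse
2 of the 4 are obtuse.

2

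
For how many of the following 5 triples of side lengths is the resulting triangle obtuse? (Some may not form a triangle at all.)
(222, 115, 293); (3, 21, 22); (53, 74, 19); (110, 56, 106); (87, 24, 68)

3

(222,115,293): 115²+222² = 62509 < 85849 = 293² → obtuse
(3,21,22): 3²+21² = 450 < 484 = 22² → obtuse
(53,74,19): 19+53 ≤ 74, not a triangle
(110,56,106): 56²+106² = 14372 > 12100 = 110² → acute
(87,24,68): 24²+68² = 5200 < 7569 = 87² → obtuse
3 of the 5 are obtuse.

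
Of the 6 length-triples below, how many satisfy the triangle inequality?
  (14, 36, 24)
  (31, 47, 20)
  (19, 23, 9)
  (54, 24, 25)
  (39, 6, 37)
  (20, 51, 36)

(14,24,36): 14+24 > 36 → valid
(20,31,47): 20+31 > 47 → valid
(9,19,23): 9+19 > 23 → valid
(24,25,54): 24+25 ≤ 54 → not valid
(6,37,39): 6+37 > 39 → valid
(20,36,51): 20+36 > 51 → valid
5 of the 6 triples form a triangle.

5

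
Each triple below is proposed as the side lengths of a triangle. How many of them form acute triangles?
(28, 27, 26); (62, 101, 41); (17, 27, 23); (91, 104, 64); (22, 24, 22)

4

(28,27,26): 26²+27² = 1405 > 784 = 28² → acute
(62,101,41): 41²+62² = 5525 < 10201 = 101² → obtuse
(17,27,23): 17²+23² = 818 > 729 = 27² → acute
(91,104,64): 64²+91² = 12377 > 10816 = 104² → acute
(22,24,22): 22²+22² = 968 > 576 = 24² → acute
4 of the 5 are acute.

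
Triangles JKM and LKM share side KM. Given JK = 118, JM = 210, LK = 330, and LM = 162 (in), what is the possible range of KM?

168 < KM < 328

From triangle JKM: |118 − 210| < KM < 118 + 210, i.e. 92 < KM < 328.
From triangle LKM: 168 < KM < 492.
Both must hold, so KM lies in the intersection.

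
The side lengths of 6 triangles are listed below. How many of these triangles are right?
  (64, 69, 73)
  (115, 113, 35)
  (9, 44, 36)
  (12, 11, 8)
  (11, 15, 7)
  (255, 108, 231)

(64,69,73): 64²+69² = 8857 > 5329 = 73² → acute
(115,113,35): 35²+113² = 13994 > 13225 = 115² → acute
(9,44,36): 9²+36² = 1377 < 1936 = 44² → obtuse
(12,11,8): 8²+11² = 185 > 144 = 12² → acute
(11,15,7): 7²+11² = 170 < 225 = 15² → obtuse
(255,108,231): 108²+231² = 65025 = 255² → right
1 of the 6 is right.

1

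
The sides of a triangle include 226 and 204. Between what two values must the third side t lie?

22 < t < 430

By the triangle inequality, t must be less than 226 + 204 = 430 and greater than |226 − 204| = 22.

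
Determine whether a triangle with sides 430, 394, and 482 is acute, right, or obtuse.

Compare the square of the longest side to the sum of squares of the other two: 394² + 430² = 340136 > 232324 = 482².

acute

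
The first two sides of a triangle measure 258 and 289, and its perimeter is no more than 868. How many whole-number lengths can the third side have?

290

Triangle inequality: 31 < x < 547. Perimeter ≤ 868 gives x ≤ 868 − 258 − 289 = 321.
So 31 < x ≤ 321; integers 32 through 321: 290 values.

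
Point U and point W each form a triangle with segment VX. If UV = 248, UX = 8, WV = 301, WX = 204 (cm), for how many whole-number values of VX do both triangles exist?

15

From triangle UVX: 240 < VX < 256.
From triangle WVX: 97 < VX < 505.
Intersection: 240 < VX < 256, so integers 241 through 255: 15 values.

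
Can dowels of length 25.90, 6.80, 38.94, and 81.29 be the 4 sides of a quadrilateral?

No

For a quadrilateral, each side must be shorter than the sum of the others.
Here the longest side is 81.29, but the remaining 3 sides sum to only 71.64.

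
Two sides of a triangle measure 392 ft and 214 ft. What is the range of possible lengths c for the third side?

By the triangle inequality, c must be less than 392 + 214 = 606 and greater than |392 − 214| = 178.

178 < c < 606 (ft)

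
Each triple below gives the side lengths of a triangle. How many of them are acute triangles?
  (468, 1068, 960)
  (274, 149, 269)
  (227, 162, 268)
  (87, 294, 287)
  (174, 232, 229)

4

(468,1068,960): 468²+960² = 1140624 = 1068² → right
(274,149,269): 149²+269² = 94562 > 75076 = 274² → acute
(227,162,268): 162²+227² = 77773 > 71824 = 268² → acute
(87,294,287): 87²+287² = 89938 > 86436 = 294² → acute
(174,232,229): 174²+229² = 82717 > 53824 = 232² → acute
4 of the 5 are acute.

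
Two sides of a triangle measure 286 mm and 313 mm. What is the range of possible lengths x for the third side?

27 < x < 599

By the triangle inequality, x must be less than 286 + 313 = 599 and greater than |286 − 313| = 27.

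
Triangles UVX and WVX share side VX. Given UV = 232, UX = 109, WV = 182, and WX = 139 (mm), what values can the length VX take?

123 < VX < 321

From triangle UVX: |232 − 109| < VX < 232 + 109, i.e. 123 < VX < 341.
From triangle WVX: 43 < VX < 321.
Both must hold, so VX lies in the intersection.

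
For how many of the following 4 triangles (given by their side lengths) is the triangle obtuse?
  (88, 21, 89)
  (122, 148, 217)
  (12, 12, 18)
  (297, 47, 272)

(88,21,89): 21²+88² = 8185 > 7921 = 89² → acute
(122,148,217): 122²+148² = 36788 < 47089 = 217² → obtuse
(12,12,18): 12²+12² = 288 < 324 = 18² → obtuse
(297,47,272): 47²+272² = 76193 < 88209 = 297² → obtuse
3 of the 4 are obtuse.

3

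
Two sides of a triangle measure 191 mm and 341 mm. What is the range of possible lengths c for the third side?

By the triangle inequality, c must be less than 191 + 341 = 532 and greater than |191 − 341| = 150.

150 < c < 532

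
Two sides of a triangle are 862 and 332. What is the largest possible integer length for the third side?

1193

The third side must be strictly less than 862 + 332 = 1194.
The largest integer below 1194 is 1193.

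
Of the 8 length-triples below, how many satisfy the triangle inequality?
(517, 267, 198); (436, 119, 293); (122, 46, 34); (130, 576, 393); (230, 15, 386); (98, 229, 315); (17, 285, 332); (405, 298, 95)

1

(198,267,517): 198+267 ≤ 517 → not valid
(119,293,436): 119+293 ≤ 436 → not valid
(34,46,122): 34+46 ≤ 122 → not valid
(130,393,576): 130+393 ≤ 576 → not valid
(15,230,386): 15+230 ≤ 386 → not valid
(98,229,315): 98+229 > 315 → valid
(17,285,332): 17+285 ≤ 332 → not valid
(95,298,405): 95+298 ≤ 405 → not valid
1 of the 8 triples forms a triangle.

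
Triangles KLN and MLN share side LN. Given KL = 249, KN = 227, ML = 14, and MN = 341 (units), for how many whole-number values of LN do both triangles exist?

From triangle KLN: 22 < LN < 476.
From triangle MLN: 327 < LN < 355.
Intersection: 327 < LN < 355, so integers 328 through 354: 27 values.

27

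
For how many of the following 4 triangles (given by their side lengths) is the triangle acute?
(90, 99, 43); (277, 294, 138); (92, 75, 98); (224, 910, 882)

(90,99,43): 43²+90² = 9949 > 9801 = 99² → acute
(277,294,138): 138²+277² = 95773 > 86436 = 294² → acute
(92,75,98): 75²+92² = 14089 > 9604 = 98² → acute
(224,910,882): 224²+882² = 828100 = 910² → right
3 of the 4 are acute.

3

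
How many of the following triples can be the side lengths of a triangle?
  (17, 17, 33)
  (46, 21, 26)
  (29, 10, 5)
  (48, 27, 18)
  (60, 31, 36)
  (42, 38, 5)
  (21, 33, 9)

(17,17,33): 17+17 > 33 → valid
(21,26,46): 21+26 > 46 → valid
(5,10,29): 5+10 ≤ 29 → not valid
(18,27,48): 18+27 ≤ 48 → not valid
(31,36,60): 31+36 > 60 → valid
(5,38,42): 5+38 > 42 → valid
(9,21,33): 9+21 ≤ 33 → not valid
4 of the 7 triples form a triangle.

4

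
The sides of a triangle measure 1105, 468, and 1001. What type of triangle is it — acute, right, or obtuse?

Compare the square of the longest side to the sum of squares of the other two: 468² + 1001² = 1221025 = 1105².

right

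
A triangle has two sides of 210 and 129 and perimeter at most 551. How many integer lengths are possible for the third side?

131

Triangle inequality: 81 < x < 339. Perimeter ≤ 551 gives x ≤ 551 − 210 − 129 = 212.
So 81 < x ≤ 212; integers 82 through 212: 131 values.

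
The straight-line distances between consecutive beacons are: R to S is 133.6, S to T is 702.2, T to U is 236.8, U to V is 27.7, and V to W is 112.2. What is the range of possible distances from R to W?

191.9 ≤ RW ≤ 1212.5

The maximum is all hops collinear in one direction: 133.6 + 702.2 + 236.8 + 27.7 + 112.2 = 1212.5.
The longest hop is 702.2; the others sum to 510.3. Folding the others back against it leaves at least 702.2 − 510.3 = 191.9.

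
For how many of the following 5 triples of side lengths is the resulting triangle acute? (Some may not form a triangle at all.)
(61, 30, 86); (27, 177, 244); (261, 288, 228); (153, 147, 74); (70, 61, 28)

2

(61,30,86): 30²+61² = 4621 < 7396 = 86² → obtuse
(27,177,244): 27+177 ≤ 244, not a triangle
(261,288,228): 228²+261² = 120105 > 82944 = 288² → acute
(153,147,74): 74²+147² = 27085 > 23409 = 153² → acute
(70,61,28): 28²+61² = 4505 < 4900 = 70² → obtuse
2 of the 5 are acute.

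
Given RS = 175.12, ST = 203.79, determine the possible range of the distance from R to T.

By the triangle inequality, |175.12 − 203.79| ≤ RT ≤ 175.12 + 203.79.

28.67 ≤ RT ≤ 378.91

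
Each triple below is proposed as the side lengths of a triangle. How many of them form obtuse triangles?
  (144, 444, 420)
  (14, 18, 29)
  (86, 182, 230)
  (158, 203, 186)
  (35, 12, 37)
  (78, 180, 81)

2

(144,444,420): 144²+420² = 197136 = 444² → right
(14,18,29): 14²+18² = 520 < 841 = 29² → obtuse
(86,182,230): 86²+182² = 40520 < 52900 = 230² → obtuse
(158,203,186): 158²+186² = 59560 > 41209 = 203² → acute
(35,12,37): 12²+35² = 1369 = 37² → right
(78,180,81): 78+81 ≤ 180, not a triangle
2 of the 6 are obtuse.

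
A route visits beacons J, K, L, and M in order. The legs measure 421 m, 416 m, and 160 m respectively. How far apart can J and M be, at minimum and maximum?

0 ≤ JM ≤ 997 m

The maximum is all hops collinear in one direction: 421 + 416 + 160 = 997.
The longest hop is 421; the others sum to 576. Since 421 ≤ 576, the path can fold back on itself completely, so the minimum distance is 0.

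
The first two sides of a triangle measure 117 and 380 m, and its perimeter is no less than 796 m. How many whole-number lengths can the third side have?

198

Triangle inequality: 263 < x < 497. Perimeter ≥ 796 gives x ≥ 796 − 117 − 380 = 299.
So 299 ≤ x < 497; integers 299 through 496: 198 values.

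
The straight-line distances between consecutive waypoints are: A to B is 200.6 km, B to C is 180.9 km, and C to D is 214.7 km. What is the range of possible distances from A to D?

The maximum is all hops collinear in one direction: 200.6 + 180.9 + 214.7 = 596.2.
The longest hop is 214.7; the others sum to 381.5. Since 214.7 ≤ 381.5, the path can fold back on itself completely, so the minimum distance is 0.

0 ≤ AD ≤ 596.2 km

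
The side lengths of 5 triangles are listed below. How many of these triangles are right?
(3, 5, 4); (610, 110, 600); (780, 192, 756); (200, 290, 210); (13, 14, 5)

(3,5,4): 3²+4² = 25 = 5² → right
(610,110,600): 110²+600² = 372100 = 610² → right
(780,192,756): 192²+756² = 608400 = 780² → right
(200,290,210): 200²+210² = 84100 = 290² → right
(13,14,5): 5²+13² = 194 < 196 = 14² → obtuse
4 of the 5 are right.

4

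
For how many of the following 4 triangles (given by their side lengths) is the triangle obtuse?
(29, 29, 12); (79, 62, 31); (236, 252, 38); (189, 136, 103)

(29,29,12): 12²+29² = 985 > 841 = 29² → acute
(79,62,31): 31²+62² = 4805 < 6241 = 79² → obtuse
(236,252,38): 38²+236² = 57140 < 63504 = 252² → obtuse
(189,136,103): 103²+136² = 29105 < 35721 = 189² → obtuse
3 of the 4 are obtuse.

3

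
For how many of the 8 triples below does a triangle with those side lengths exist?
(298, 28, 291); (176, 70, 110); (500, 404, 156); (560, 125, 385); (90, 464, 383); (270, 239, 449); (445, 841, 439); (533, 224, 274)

(28,291,298): 28+291 > 298 → valid
(70,110,176): 70+110 > 176 → valid
(156,404,500): 156+404 > 500 → valid
(125,385,560): 125+385 ≤ 560 → not valid
(90,383,464): 90+383 > 464 → valid
(239,270,449): 239+270 > 449 → valid
(439,445,841): 439+445 > 841 → valid
(224,274,533): 224+274 ≤ 533 → not valid
6 of the 8 triples form a triangle.

6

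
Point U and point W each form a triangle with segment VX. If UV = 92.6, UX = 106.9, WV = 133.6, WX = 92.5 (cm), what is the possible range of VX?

From triangle UVX: |92.6 − 106.9| < VX < 92.6 + 106.9, i.e. 14.3 < VX < 199.5.
From triangle WVX: 41.1 < VX < 226.1.
Both must hold, so VX lies in the intersection.

41.1 < VX < 199.5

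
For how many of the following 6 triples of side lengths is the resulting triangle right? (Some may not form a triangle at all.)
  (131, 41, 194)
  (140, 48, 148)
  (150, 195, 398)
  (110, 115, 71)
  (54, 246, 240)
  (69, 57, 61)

2

(131,41,194): 41+131 ≤ 194, not a triangle
(140,48,148): 48²+140² = 21904 = 148² → right
(150,195,398): 150+195 ≤ 398, not a triangle
(110,115,71): 71²+110² = 17141 > 13225 = 115² → acute
(54,246,240): 54²+240² = 60516 = 246² → right
(69,57,61): 57²+61² = 6970 > 4761 = 69² → acute
2 of the 6 are right.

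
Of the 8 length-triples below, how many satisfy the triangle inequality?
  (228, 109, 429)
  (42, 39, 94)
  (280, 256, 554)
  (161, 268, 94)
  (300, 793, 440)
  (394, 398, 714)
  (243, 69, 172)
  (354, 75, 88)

(109,228,429): 109+228 ≤ 429 → not valid
(39,42,94): 39+42 ≤ 94 → not valid
(256,280,554): 256+280 ≤ 554 → not valid
(94,161,268): 94+161 ≤ 268 → not valid
(300,440,793): 300+440 ≤ 793 → not valid
(394,398,714): 394+398 > 714 → valid
(69,172,243): 69+172 ≤ 243 → not valid
(75,88,354): 75+88 ≤ 354 → not valid
1 of the 8 triples forms a triangle.

1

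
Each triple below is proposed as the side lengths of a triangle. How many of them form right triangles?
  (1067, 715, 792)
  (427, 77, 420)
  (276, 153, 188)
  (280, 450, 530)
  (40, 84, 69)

3

(1067,715,792): 715²+792² = 1138489 = 1067² → right
(427,77,420): 77²+420² = 182329 = 427² → right
(276,153,188): 153²+188² = 58753 < 76176 = 276² → obtuse
(280,450,530): 280²+450² = 280900 = 530² → right
(40,84,69): 40²+69² = 6361 < 7056 = 84² → obtuse
3 of the 5 are right.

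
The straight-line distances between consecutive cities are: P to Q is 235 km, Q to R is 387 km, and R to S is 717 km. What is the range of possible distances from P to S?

95 ≤ PS ≤ 1339 km

The maximum is all hops collinear in one direction: 235 + 387 + 717 = 1339.
The longest hop is 717; the others sum to 622. Folding the others back against it leaves at least 717 − 622 = 95.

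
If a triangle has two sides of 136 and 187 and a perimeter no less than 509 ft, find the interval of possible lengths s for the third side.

Triangle inequality alone gives 51 < s < 323.
The perimeter condition gives s ≥ 509 − 136 − 187 = 186.
Intersecting the two: 186 ≤ s < 323.

186 ≤ s < 323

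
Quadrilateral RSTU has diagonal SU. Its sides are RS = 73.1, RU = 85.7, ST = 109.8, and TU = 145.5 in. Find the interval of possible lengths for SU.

From triangle RSU: |73.1 − 85.7| < SU < 73.1 + 85.7, i.e. 12.6 < SU < 158.8.
From triangle TSU: 35.7 < SU < 255.3.
Both must hold, so SU lies in the intersection.

35.7 < SU < 158.8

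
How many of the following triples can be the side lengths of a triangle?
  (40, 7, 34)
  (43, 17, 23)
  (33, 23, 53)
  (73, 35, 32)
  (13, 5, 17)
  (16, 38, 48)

(7,34,40): 7+34 > 40 → valid
(17,23,43): 17+23 ≤ 43 → not valid
(23,33,53): 23+33 > 53 → valid
(32,35,73): 32+35 ≤ 73 → not valid
(5,13,17): 5+13 > 17 → valid
(16,38,48): 16+38 > 48 → valid
4 of the 6 triples form a triangle.

4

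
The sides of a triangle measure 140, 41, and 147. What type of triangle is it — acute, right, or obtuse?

obtuse

Compare the square of the longest side to the sum of squares of the other two: 41² + 140² = 21281 < 21609 = 147².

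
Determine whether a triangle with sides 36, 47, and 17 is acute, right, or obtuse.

Compare the square of the longest side to the sum of squares of the other two: 17² + 36² = 1585 < 2209 = 47².

obtuse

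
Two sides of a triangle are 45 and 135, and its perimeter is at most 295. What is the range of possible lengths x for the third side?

Triangle inequality alone gives 90 < x < 180.
The perimeter condition gives x ≤ 295 − 45 − 135 = 115.
Intersecting the two: 90 < x ≤ 115.

90 < x ≤ 115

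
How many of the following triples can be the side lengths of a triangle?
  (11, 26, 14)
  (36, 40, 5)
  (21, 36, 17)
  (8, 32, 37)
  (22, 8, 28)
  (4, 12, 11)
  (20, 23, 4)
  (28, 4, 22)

(11,14,26): 11+14 ≤ 26 → not valid
(5,36,40): 5+36 > 40 → valid
(17,21,36): 17+21 > 36 → valid
(8,32,37): 8+32 > 37 → valid
(8,22,28): 8+22 > 28 → valid
(4,11,12): 4+11 > 12 → valid
(4,20,23): 4+20 > 23 → valid
(4,22,28): 4+22 ≤ 28 → not valid
6 of the 8 triples form a triangle.

6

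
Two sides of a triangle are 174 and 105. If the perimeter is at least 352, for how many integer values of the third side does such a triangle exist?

Triangle inequality: 69 < x < 279. Perimeter ≥ 352 gives x ≥ 352 − 174 − 105 = 73.
So 73 ≤ x < 279; integers 73 through 278: 206 values.

206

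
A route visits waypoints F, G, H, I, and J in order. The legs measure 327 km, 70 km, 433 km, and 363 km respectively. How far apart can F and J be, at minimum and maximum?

The maximum is all hops collinear in one direction: 327 + 70 + 433 + 363 = 1193.
The longest hop is 433; the others sum to 760. Since 433 ≤ 760, the path can fold back on itself completely, so the minimum distance is 0.

0 ≤ FJ ≤ 1193 km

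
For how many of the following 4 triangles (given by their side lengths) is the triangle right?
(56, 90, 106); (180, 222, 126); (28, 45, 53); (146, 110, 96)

3

(56,90,106): 56²+90² = 11236 = 106² → right
(180,222,126): 126²+180² = 48276 < 49284 = 222² → obtuse
(28,45,53): 28²+45² = 2809 = 53² → right
(146,110,96): 96²+110² = 21316 = 146² → right
3 of the 4 are right.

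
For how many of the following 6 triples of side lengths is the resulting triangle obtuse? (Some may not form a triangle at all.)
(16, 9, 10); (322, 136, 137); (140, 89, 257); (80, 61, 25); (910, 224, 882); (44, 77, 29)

2

(16,9,10): 9²+10² = 181 < 256 = 16² → obtuse
(322,136,137): 136+137 ≤ 322, not a triangle
(140,89,257): 89+140 ≤ 257, not a triangle
(80,61,25): 25²+61² = 4346 < 6400 = 80² → obtuse
(910,224,882): 224²+882² = 828100 = 910² → right
(44,77,29): 29+44 ≤ 77, not a triangle
2 of the 6 are obtuse.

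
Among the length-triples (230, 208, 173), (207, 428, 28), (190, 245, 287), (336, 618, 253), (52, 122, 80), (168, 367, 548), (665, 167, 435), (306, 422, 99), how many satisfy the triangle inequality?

3

(173,208,230): 173+208 > 230 → valid
(28,207,428): 28+207 ≤ 428 → not valid
(190,245,287): 190+245 > 287 → valid
(253,336,618): 253+336 ≤ 618 → not valid
(52,80,122): 52+80 > 122 → valid
(168,367,548): 168+367 ≤ 548 → not valid
(167,435,665): 167+435 ≤ 665 → not valid
(99,306,422): 99+306 ≤ 422 → not valid
3 of the 8 triples form a triangle.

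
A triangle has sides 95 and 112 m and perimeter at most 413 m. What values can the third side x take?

Triangle inequality alone gives 17 < x < 207.
The perimeter condition gives x ≤ 413 − 95 − 112 = 206.
Intersecting the two: 17 < x ≤ 206.

17 < x ≤ 206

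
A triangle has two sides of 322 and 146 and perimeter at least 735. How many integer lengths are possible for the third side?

201

Triangle inequality: 176 < x < 468. Perimeter ≥ 735 gives x ≥ 735 − 322 − 146 = 267.
So 267 ≤ x < 468; integers 267 through 467: 201 values.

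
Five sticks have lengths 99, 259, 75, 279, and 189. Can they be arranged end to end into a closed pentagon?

Yes

A pentagon exists iff every side is shorter than the sum of the others — equivalently, the longest side is less than the sum of the rest.
Longest side 279 < 622 (sum of the remaining 4), so yes.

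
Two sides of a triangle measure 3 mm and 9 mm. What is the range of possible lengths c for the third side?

6 < c < 12 (mm)

By the triangle inequality, c must be less than 3 + 9 = 12 and greater than |3 − 9| = 6.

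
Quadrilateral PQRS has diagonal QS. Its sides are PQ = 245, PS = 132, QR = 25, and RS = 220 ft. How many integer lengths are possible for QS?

49

From triangle PQS: 113 < QS < 377.
From triangle RQS: 195 < QS < 245.
Intersection: 195 < QS < 245, so integers 196 through 244: 49 values.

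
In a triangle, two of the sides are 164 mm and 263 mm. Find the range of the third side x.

By the triangle inequality, x must be less than 164 + 263 = 427 and greater than |164 − 263| = 99.

99 < x < 427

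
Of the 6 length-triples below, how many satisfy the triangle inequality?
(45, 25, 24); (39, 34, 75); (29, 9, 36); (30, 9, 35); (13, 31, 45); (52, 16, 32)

3

(24,25,45): 24+25 > 45 → valid
(34,39,75): 34+39 ≤ 75 → not valid
(9,29,36): 9+29 > 36 → valid
(9,30,35): 9+30 > 35 → valid
(13,31,45): 13+31 ≤ 45 → not valid
(16,32,52): 16+32 ≤ 52 → not valid
3 of the 6 triples form a triangle.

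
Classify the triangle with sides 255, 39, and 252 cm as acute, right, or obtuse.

Compare the square of the longest side to the sum of squares of the other two: 39² + 252² = 65025 = 255².

right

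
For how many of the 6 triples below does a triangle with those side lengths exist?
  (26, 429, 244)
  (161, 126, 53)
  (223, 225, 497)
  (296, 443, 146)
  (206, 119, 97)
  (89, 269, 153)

2

(26,244,429): 26+244 ≤ 429 → not valid
(53,126,161): 53+126 > 161 → valid
(223,225,497): 223+225 ≤ 497 → not valid
(146,296,443): 146+296 ≤ 443 → not valid
(97,119,206): 97+119 > 206 → valid
(89,153,269): 89+153 ≤ 269 → not valid
2 of the 6 triples form a triangle.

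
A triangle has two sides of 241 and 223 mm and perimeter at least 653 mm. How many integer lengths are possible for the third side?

275

Triangle inequality: 18 < x < 464. Perimeter ≥ 653 gives x ≥ 653 − 241 − 223 = 189.
So 189 ≤ x < 464; integers 189 through 463: 275 values.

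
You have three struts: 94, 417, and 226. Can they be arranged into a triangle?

No

The longest side is 417, but the other two sum to only 320.
320 < 417, so the triangle inequality fails.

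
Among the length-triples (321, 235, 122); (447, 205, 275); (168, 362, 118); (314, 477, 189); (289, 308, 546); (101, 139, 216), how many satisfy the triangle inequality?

5

(122,235,321): 122+235 > 321 → valid
(205,275,447): 205+275 > 447 → valid
(118,168,362): 118+168 ≤ 362 → not valid
(189,314,477): 189+314 > 477 → valid
(289,308,546): 289+308 > 546 → valid
(101,139,216): 101+139 > 216 → valid
5 of the 6 triples form a triangle.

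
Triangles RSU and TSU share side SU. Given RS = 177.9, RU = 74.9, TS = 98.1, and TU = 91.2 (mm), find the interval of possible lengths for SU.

103.0 < SU < 189.3

From triangle RSU: |177.9 − 74.9| < SU < 177.9 + 74.9, i.e. 103.0 < SU < 252.8.
From triangle TSU: 6.9 < SU < 189.3.
Both must hold, so SU lies in the intersection.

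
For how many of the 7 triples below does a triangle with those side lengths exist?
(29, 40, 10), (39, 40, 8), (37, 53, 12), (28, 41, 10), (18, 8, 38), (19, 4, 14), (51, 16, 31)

1

(10,29,40): 10+29 ≤ 40 → not valid
(8,39,40): 8+39 > 40 → valid
(12,37,53): 12+37 ≤ 53 → not valid
(10,28,41): 10+28 ≤ 41 → not valid
(8,18,38): 8+18 ≤ 38 → not valid
(4,14,19): 4+14 ≤ 19 → not valid
(16,31,51): 16+31 ≤ 51 → not valid
1 of the 7 triples forms a triangle.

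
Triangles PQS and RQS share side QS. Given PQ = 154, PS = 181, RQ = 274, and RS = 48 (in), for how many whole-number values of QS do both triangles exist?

From triangle PQS: 27 < QS < 335.
From triangle RQS: 226 < QS < 322.
Intersection: 226 < QS < 322, so integers 227 through 321: 95 values.

95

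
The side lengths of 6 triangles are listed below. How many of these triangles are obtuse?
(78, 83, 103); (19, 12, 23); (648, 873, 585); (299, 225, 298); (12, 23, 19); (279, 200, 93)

(78,83,103): 78²+83² = 12973 > 10609 = 103² → acute
(19,12,23): 12²+19² = 505 < 529 = 23² → obtuse
(648,873,585): 585²+648² = 762129 = 873² → right
(299,225,298): 225²+298² = 139429 > 89401 = 299² → acute
(12,23,19): 12²+19² = 505 < 529 = 23² → obtuse
(279,200,93): 93²+200² = 48649 < 77841 = 279² → obtuse
3 of the 6 are obtuse.

3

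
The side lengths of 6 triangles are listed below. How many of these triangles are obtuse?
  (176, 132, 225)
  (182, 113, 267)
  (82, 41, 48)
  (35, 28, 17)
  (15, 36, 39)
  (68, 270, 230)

5

(176,132,225): 132²+176² = 48400 < 50625 = 225² → obtuse
(182,113,267): 113²+182² = 45893 < 71289 = 267² → obtuse
(82,41,48): 41²+48² = 3985 < 6724 = 82² → obtuse
(35,28,17): 17²+28² = 1073 < 1225 = 35² → obtuse
(15,36,39): 15²+36² = 1521 = 39² → right
(68,270,230): 68²+230² = 57524 < 72900 = 270² → obtuse
5 of the 6 are obtuse.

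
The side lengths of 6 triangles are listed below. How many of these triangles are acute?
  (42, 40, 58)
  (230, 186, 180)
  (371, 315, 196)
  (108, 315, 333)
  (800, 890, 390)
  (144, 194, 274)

1

(42,40,58): 40²+42² = 3364 = 58² → right
(230,186,180): 180²+186² = 66996 > 52900 = 230² → acute
(371,315,196): 196²+315² = 137641 = 371² → right
(108,315,333): 108²+315² = 110889 = 333² → right
(800,890,390): 390²+800² = 792100 = 890² → right
(144,194,274): 144²+194² = 58372 < 75076 = 274² → obtuse
1 of the 6 is acute.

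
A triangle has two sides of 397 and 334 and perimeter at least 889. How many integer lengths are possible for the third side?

573

Triangle inequality: 63 < x < 731. Perimeter ≥ 889 gives x ≥ 889 − 397 − 334 = 158.
So 158 ≤ x < 731; integers 158 through 730: 573 values.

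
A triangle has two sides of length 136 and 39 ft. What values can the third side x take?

By the triangle inequality, x must be less than 136 + 39 = 175 and greater than |136 − 39| = 97.

97 < x < 175 (ft)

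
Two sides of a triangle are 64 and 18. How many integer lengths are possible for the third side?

35

The third side lies in the open interval (46, 82).
Integers from 47 to 81 inclusive: 81 − 47 + 1 = 35.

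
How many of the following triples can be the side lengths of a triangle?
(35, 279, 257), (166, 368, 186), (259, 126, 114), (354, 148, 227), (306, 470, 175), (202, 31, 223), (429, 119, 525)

(35,257,279): 35+257 > 279 → valid
(166,186,368): 166+186 ≤ 368 → not valid
(114,126,259): 114+126 ≤ 259 → not valid
(148,227,354): 148+227 > 354 → valid
(175,306,470): 175+306 > 470 → valid
(31,202,223): 31+202 > 223 → valid
(119,429,525): 119+429 > 525 → valid
5 of the 7 triples form a triangle.

5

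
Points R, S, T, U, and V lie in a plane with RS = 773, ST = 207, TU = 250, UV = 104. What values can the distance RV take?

212 ≤ RV ≤ 1334

The maximum is all hops collinear in one direction: 773 + 207 + 250 + 104 = 1334.
The longest hop is 773; the others sum to 561. Folding the others back against it leaves at least 773 − 561 = 212.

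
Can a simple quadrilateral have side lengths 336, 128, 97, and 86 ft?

For a quadrilateral, each side must be shorter than the sum of the others.
Here the longest side is 336, but the remaining 3 sides sum to only 311.

No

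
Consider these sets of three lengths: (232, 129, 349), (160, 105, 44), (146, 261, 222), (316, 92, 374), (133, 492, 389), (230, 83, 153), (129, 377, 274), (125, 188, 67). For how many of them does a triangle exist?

(129,232,349): 129+232 > 349 → valid
(44,105,160): 44+105 ≤ 160 → not valid
(146,222,261): 146+222 > 261 → valid
(92,316,374): 92+316 > 374 → valid
(133,389,492): 133+389 > 492 → valid
(83,153,230): 83+153 > 230 → valid
(129,274,377): 129+274 > 377 → valid
(67,125,188): 67+125 > 188 → valid
7 of the 8 triples form a triangle.

7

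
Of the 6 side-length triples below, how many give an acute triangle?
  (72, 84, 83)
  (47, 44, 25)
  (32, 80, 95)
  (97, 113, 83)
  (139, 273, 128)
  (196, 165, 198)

(72,84,83): 72²+83² = 12073 > 7056 = 84² → acute
(47,44,25): 25²+44² = 2561 > 2209 = 47² → acute
(32,80,95): 32²+80² = 7424 < 9025 = 95² → obtuse
(97,113,83): 83²+97² = 16298 > 12769 = 113² → acute
(139,273,128): 128+139 ≤ 273, not a triangle
(196,165,198): 165²+196² = 65641 > 39204 = 198² → acute
4 of the 6 are acute.

4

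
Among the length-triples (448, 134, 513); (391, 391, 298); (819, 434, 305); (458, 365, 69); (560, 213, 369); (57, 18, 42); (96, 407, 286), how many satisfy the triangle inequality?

(134,448,513): 134+448 > 513 → valid
(298,391,391): 298+391 > 391 → valid
(305,434,819): 305+434 ≤ 819 → not valid
(69,365,458): 69+365 ≤ 458 → not valid
(213,369,560): 213+369 > 560 → valid
(18,42,57): 18+42 > 57 → valid
(96,286,407): 96+286 ≤ 407 → not valid
4 of the 7 triples form a triangle.

4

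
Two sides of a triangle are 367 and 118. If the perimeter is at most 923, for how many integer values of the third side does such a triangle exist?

Triangle inequality: 249 < x < 485. Perimeter ≤ 923 gives x ≤ 923 − 367 − 118 = 438.
So 249 < x ≤ 438; integers 250 through 438: 189 values.

189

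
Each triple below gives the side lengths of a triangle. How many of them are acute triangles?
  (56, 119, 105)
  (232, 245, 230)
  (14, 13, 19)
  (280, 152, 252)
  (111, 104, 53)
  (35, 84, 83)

(56,119,105): 56²+105² = 14161 = 119² → right
(232,245,230): 230²+232² = 106724 > 60025 = 245² → acute
(14,13,19): 13²+14² = 365 > 361 = 19² → acute
(280,152,252): 152²+252² = 86608 > 78400 = 280² → acute
(111,104,53): 53²+104² = 13625 > 12321 = 111² → acute
(35,84,83): 35²+83² = 8114 > 7056 = 84² → acute
5 of the 6 are acute.

5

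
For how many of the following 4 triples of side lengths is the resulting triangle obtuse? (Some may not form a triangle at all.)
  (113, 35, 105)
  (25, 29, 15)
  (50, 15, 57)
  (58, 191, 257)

(113,35,105): 35²+105² = 12250 < 12769 = 113² → obtuse
(25,29,15): 15²+25² = 850 > 841 = 29² → acute
(50,15,57): 15²+50² = 2725 < 3249 = 57² → obtuse
(58,191,257): 58+191 ≤ 257, not a triangle
2 of the 4 are obtuse.

2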